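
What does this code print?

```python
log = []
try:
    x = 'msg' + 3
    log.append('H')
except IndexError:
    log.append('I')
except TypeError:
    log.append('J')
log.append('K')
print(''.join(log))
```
JK

TypeError is caught by its specific handler, not IndexError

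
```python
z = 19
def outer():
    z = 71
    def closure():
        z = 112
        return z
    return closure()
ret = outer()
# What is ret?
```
112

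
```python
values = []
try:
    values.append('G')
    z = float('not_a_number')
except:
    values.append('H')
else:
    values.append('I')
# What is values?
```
['G', 'H']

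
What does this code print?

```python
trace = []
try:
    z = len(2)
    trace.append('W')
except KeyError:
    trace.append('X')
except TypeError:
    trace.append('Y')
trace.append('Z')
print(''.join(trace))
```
YZ

TypeError is caught by its specific handler, not KeyError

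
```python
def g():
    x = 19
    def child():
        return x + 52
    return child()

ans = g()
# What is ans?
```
71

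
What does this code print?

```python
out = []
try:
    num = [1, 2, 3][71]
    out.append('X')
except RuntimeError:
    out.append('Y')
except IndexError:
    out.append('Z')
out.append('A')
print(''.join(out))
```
ZA

IndexError is caught by its specific handler, not RuntimeError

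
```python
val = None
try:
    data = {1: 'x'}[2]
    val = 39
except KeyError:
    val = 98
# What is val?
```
98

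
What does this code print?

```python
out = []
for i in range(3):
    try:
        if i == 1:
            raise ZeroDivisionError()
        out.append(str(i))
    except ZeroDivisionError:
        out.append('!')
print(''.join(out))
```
0!2

Exception on i=1 caught, loop continues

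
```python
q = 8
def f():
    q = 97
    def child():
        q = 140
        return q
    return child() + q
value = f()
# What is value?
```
237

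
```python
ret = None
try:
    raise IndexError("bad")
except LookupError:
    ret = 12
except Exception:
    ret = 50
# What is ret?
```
12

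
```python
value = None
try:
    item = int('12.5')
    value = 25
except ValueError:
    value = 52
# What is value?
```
52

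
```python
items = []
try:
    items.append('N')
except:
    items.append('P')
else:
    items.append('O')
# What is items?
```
['N', 'O']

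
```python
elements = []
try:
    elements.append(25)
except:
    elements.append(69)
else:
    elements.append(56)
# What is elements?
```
[25, 56]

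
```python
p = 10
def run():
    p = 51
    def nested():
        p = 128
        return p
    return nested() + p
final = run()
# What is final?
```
179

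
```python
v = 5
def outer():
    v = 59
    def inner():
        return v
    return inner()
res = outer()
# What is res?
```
59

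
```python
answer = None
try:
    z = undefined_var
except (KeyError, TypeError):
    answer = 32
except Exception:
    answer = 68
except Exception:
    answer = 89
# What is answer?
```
68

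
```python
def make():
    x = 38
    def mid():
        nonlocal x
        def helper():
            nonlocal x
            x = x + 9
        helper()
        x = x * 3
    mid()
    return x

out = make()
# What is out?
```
141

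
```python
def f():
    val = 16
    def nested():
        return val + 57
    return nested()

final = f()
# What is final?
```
73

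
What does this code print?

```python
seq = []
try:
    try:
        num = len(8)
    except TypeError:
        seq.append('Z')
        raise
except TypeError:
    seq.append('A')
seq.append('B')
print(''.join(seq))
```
ZAB

raise without argument re-raises current exception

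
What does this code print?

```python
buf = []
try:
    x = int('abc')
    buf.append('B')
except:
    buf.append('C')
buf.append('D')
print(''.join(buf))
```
CD

Exception raised in try, caught by bare except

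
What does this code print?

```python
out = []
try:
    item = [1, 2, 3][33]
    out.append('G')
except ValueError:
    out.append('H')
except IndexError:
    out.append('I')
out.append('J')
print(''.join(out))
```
IJ

IndexError is caught by its specific handler, not ValueError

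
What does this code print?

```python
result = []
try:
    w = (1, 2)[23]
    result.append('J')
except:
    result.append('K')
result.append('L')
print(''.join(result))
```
KL

Exception raised in try, caught by bare except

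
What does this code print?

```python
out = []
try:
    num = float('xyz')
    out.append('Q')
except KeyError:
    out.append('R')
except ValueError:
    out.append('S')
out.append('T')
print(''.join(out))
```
ST

ValueError is caught by its specific handler, not KeyError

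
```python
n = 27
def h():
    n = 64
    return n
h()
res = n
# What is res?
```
27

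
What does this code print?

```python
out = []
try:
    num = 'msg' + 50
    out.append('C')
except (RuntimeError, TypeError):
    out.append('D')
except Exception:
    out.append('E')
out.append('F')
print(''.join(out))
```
DF

TypeError matches tuple containing it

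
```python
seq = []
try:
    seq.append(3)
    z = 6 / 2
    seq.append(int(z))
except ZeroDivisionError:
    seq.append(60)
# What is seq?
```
[3, 3]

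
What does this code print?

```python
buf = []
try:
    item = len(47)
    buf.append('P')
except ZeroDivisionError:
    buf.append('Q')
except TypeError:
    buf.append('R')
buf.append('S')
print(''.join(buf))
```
RS

TypeError is caught by its specific handler, not ZeroDivisionError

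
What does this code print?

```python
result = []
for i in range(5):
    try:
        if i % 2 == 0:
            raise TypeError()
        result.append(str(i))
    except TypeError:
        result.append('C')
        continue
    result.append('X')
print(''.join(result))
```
C1XC3XC

continue in except skips rest of loop body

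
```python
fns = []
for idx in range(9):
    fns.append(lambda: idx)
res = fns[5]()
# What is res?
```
8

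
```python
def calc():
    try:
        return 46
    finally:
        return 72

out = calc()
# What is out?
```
72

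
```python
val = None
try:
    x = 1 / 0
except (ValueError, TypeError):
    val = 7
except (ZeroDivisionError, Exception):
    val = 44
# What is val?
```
44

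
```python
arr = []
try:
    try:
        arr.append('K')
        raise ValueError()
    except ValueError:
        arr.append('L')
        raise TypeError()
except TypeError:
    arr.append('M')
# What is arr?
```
['K', 'L', 'M']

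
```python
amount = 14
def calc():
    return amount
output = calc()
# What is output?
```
14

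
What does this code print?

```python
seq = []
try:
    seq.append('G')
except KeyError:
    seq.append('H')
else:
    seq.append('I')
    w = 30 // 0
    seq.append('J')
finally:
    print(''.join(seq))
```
GI

Try succeeds, else appends 'I', ZeroDivisionError in else is uncaught, finally prints before exception propagates ('J' never appended)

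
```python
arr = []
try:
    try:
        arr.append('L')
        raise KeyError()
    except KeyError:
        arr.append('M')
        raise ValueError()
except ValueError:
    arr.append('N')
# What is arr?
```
['L', 'M', 'N']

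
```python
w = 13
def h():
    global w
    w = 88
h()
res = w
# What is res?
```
88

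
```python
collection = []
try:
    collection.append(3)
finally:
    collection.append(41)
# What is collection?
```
[3, 41]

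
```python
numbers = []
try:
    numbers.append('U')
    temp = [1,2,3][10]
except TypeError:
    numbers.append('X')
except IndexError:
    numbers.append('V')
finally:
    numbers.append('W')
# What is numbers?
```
['U', 'V', 'W']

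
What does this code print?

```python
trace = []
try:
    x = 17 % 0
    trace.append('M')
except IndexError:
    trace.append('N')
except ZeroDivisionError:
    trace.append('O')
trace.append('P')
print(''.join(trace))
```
OP

ZeroDivisionError is caught by its specific handler, not IndexError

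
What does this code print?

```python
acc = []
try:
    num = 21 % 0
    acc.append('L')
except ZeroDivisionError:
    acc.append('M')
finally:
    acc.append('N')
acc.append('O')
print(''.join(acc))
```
MNO

finally always runs, even after exception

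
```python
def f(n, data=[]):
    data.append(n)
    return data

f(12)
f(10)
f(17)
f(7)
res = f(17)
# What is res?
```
[12, 10, 17, 7, 17]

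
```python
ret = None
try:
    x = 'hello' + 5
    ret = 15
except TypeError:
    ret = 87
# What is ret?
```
87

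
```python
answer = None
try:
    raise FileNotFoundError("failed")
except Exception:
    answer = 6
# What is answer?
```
6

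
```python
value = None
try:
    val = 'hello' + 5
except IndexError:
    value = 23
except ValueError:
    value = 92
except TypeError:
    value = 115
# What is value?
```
115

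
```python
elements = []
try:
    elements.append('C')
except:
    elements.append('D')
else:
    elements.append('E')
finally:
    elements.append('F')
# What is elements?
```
['C', 'E', 'F']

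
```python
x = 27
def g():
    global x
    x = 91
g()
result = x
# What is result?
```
91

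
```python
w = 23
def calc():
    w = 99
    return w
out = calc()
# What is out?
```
99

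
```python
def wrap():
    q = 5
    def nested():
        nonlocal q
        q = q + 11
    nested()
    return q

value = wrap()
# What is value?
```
16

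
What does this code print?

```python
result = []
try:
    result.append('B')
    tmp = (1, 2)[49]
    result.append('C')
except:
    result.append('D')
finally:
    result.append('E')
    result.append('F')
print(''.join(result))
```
BDEF

Code before exception runs, then except, then all of finally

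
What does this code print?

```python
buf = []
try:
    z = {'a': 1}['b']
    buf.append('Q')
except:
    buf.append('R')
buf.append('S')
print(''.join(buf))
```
RS

Exception raised in try, caught by bare except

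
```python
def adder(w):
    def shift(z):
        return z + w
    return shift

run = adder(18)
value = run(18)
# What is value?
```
36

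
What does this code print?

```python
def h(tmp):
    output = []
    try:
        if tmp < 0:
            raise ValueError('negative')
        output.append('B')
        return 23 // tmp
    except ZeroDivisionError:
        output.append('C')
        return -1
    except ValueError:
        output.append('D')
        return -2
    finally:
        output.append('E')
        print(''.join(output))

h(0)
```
BCE

tmp=0 causes ZeroDivisionError, caught, finally prints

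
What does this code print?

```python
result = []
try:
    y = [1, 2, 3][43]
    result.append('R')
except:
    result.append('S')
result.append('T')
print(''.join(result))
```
ST

Exception raised in try, caught by bare except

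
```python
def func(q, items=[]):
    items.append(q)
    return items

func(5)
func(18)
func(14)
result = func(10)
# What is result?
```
[5, 18, 14, 10]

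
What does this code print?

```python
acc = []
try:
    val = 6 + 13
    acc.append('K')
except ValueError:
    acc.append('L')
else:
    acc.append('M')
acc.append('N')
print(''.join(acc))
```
KMN

else block runs when no exception occurs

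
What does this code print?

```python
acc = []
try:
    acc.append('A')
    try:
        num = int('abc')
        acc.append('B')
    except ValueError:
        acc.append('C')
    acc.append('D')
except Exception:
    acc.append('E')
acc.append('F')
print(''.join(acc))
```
ACDF

Inner exception caught by inner handler, outer continues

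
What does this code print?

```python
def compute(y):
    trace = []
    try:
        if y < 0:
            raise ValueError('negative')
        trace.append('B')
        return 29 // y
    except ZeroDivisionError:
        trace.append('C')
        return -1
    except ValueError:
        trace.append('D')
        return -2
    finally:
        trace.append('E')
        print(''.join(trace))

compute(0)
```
BCE

y=0 causes ZeroDivisionError, caught, finally prints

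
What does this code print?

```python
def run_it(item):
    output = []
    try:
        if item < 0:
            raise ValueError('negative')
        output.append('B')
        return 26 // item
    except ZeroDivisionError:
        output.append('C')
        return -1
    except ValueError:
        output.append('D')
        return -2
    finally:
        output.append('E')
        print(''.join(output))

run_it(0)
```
BCE

item=0 causes ZeroDivisionError, caught, finally prints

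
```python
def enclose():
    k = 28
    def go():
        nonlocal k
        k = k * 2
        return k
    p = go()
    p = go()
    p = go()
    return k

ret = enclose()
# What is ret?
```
224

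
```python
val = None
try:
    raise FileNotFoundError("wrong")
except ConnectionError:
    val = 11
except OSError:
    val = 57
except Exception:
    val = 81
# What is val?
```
57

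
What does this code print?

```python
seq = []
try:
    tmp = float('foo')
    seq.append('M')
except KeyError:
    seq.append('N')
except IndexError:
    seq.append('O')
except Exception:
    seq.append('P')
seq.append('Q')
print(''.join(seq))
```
PQ

ValueError not specifically caught, falls to Exception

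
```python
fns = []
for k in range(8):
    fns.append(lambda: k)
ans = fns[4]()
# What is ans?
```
7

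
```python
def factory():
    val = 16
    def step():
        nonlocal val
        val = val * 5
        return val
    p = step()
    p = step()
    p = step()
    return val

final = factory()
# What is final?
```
2000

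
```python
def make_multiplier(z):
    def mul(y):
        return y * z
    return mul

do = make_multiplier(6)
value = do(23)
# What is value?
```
138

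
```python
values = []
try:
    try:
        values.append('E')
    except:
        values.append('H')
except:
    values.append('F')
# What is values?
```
['E']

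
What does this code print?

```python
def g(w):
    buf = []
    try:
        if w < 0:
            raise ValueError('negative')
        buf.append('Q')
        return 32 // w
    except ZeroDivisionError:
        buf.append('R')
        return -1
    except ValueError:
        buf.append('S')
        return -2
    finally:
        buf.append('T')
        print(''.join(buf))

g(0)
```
QRT

w=0 causes ZeroDivisionError, caught, finally prints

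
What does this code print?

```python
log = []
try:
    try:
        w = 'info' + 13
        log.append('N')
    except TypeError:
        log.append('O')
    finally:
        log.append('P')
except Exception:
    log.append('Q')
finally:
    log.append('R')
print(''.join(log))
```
OPR

Both finally blocks run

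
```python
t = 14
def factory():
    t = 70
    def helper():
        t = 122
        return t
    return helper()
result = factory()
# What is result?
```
122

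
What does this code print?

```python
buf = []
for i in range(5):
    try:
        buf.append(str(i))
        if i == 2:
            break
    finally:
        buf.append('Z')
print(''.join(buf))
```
0Z1Z2Z

finally runs even when breaking out of loop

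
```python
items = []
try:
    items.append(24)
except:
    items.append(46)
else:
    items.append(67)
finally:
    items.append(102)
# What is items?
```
[24, 67, 102]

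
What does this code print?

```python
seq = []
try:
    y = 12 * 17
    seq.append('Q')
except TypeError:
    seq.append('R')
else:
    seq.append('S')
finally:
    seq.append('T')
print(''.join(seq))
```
QST

else runs before finally when no exception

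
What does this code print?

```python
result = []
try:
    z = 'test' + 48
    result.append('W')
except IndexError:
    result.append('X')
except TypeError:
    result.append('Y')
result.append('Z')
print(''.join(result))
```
YZ

TypeError is caught by its specific handler, not IndexError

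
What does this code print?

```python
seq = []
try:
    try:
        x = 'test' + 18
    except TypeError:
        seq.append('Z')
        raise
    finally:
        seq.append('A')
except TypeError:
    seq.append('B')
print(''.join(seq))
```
ZAB

finally runs before re-raised exception propagates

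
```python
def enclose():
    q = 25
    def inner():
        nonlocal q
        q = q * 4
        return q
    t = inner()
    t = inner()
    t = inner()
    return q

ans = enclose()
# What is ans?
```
1600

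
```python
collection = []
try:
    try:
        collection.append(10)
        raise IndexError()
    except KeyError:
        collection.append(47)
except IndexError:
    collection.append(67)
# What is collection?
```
[10, 67]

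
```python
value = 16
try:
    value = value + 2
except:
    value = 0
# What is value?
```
18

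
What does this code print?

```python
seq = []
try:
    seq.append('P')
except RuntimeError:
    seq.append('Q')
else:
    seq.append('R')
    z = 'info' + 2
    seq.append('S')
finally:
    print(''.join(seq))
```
PR

Try succeeds, else appends 'R', TypeError in else is uncaught, finally prints before exception propagates ('S' never appended)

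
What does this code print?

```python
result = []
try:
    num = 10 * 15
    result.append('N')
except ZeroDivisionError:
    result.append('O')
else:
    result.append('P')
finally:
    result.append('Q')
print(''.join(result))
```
NPQ

else runs before finally when no exception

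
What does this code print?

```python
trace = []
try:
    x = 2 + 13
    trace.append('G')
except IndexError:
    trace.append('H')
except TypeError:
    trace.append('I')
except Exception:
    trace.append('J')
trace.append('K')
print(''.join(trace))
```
GK

No exception, try block completes normally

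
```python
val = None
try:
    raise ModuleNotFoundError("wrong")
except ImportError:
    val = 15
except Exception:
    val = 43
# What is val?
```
15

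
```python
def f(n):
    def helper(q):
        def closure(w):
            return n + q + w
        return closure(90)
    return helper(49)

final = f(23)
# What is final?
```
162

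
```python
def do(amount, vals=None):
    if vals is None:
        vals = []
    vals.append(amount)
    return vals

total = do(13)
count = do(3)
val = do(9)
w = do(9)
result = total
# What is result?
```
[13]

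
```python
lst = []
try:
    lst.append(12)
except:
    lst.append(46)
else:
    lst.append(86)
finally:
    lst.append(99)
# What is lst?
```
[12, 86, 99]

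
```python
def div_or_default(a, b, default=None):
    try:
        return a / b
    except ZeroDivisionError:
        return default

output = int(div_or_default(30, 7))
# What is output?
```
4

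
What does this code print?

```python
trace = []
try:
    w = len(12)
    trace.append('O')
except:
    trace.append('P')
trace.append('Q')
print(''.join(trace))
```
PQ

Exception raised in try, caught by bare except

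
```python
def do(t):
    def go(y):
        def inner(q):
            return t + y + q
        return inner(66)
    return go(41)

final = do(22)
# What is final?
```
129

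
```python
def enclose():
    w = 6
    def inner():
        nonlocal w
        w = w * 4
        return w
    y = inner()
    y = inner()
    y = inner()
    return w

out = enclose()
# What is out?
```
384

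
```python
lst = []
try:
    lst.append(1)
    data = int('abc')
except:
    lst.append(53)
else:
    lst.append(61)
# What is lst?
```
[1, 53]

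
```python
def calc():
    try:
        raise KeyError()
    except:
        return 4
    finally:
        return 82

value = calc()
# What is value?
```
82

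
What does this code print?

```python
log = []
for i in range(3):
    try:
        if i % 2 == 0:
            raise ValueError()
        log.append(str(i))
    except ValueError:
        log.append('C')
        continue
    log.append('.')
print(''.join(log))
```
C1.C

continue in except skips rest of loop body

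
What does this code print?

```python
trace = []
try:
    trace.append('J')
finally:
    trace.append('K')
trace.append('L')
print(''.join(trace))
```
JKL

try/finally without except, no exception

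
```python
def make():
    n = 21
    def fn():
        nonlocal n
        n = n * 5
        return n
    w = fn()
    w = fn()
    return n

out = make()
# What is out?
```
525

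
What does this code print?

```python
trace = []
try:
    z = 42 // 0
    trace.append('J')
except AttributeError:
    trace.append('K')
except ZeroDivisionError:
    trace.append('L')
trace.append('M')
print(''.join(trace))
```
LM

ZeroDivisionError is caught by its specific handler, not AttributeError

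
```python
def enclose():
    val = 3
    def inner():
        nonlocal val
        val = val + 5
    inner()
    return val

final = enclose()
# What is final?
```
8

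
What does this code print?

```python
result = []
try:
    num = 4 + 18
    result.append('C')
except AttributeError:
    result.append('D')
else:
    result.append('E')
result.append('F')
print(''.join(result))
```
CEF

else block runs when no exception occurs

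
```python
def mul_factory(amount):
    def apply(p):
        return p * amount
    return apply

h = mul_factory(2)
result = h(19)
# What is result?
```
38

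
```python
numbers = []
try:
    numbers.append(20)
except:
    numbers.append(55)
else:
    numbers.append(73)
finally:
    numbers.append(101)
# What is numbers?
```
[20, 73, 101]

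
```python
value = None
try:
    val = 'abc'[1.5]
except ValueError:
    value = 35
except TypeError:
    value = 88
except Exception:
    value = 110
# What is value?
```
88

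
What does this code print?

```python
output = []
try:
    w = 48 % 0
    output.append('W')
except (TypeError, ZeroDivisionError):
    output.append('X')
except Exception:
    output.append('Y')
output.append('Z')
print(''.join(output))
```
XZ

ZeroDivisionError matches tuple containing it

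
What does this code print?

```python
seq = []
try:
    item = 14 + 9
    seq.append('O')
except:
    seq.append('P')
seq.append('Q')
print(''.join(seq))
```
OQ

No exception, try block completes normally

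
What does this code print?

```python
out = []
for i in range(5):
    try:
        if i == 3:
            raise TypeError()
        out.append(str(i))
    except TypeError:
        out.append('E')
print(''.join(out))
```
012E4

Exception on i=3 caught, loop continues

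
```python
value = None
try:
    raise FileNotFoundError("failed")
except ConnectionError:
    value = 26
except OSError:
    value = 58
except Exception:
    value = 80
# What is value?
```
58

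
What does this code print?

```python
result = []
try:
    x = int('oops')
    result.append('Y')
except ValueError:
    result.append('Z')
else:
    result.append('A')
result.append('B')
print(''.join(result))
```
ZB

else block skipped when exception is caught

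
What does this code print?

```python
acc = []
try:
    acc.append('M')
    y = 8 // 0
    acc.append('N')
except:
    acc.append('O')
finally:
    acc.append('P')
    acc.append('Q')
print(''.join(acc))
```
MOPQ

Code before exception runs, then except, then all of finally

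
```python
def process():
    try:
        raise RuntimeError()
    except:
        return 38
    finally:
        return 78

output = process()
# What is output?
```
78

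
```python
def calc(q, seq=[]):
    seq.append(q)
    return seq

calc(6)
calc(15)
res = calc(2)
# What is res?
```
[6, 15, 2]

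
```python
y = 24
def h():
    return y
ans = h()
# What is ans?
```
24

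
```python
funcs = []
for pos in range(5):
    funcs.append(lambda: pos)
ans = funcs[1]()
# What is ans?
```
4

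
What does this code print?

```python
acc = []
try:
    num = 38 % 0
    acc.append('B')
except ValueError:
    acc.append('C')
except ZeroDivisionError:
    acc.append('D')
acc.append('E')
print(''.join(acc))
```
DE

ZeroDivisionError is caught by its specific handler, not ValueError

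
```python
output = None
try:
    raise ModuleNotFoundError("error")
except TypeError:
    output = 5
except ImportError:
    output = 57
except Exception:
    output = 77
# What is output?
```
57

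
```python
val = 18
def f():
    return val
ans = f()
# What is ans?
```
18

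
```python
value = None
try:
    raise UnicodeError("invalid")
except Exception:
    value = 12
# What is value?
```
12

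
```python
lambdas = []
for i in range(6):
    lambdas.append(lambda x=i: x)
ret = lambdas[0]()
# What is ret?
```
0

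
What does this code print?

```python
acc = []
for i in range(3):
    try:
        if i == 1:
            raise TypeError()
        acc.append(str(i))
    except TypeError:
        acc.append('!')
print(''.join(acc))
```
0!2

Exception on i=1 caught, loop continues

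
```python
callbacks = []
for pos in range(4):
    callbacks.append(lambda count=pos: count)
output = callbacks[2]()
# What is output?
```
2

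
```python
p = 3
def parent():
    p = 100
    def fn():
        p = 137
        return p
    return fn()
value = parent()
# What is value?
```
137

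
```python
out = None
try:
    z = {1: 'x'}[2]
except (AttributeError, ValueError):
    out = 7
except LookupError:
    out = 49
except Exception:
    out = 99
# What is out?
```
49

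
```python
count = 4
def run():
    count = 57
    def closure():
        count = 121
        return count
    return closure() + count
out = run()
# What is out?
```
178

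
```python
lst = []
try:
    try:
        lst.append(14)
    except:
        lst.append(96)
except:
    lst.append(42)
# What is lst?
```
[14]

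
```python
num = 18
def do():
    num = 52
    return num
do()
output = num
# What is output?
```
18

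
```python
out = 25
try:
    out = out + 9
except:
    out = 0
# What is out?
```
34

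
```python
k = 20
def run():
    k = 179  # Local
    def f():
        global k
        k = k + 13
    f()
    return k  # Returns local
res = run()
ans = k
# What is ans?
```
33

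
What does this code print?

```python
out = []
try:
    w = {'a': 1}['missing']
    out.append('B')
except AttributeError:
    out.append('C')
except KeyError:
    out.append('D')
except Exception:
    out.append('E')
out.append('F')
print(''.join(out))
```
DF

KeyError matches before generic Exception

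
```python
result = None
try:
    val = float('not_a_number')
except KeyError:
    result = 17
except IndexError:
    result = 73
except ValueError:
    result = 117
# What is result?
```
117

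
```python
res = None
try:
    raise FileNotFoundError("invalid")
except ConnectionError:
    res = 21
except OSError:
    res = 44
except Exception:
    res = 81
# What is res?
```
44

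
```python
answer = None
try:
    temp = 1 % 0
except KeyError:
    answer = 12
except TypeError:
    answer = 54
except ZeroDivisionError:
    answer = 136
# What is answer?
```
136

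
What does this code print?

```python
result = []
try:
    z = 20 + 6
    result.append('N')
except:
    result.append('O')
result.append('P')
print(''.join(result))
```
NP

No exception, try block completes normally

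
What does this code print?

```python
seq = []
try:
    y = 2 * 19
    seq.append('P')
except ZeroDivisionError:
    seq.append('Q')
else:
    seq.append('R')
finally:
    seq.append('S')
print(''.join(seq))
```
PRS

else runs before finally when no exception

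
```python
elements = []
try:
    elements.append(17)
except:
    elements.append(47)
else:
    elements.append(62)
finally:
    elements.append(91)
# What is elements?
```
[17, 62, 91]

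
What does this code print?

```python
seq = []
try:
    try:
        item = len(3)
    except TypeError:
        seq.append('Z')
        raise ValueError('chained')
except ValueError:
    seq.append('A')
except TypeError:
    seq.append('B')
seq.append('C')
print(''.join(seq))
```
ZAC

ValueError raised and caught, original TypeError not re-raised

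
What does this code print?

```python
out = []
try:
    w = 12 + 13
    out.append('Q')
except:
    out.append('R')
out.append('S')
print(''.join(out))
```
QS

No exception, try block completes normally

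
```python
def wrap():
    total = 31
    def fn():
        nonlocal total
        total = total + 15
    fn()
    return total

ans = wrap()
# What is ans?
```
46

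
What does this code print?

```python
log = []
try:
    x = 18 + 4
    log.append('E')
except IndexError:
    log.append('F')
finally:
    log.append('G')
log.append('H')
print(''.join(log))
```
EGH

finally runs after normal execution too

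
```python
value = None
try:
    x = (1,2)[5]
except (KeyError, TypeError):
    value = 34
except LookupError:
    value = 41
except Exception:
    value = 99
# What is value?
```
41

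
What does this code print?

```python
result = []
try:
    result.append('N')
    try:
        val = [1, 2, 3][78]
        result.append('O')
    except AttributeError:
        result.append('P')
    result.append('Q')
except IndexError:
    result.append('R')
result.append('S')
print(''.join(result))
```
NRS

Inner handler doesn't match, propagates to outer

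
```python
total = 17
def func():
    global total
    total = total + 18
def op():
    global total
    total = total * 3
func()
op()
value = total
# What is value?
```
105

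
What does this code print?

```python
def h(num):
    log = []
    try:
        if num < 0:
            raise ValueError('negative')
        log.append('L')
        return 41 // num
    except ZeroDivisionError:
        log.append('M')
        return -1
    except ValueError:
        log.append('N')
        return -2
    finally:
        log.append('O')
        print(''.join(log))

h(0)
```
LMO

num=0 causes ZeroDivisionError, caught, finally prints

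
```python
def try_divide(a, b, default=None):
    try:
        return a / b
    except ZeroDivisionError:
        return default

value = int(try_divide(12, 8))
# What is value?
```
1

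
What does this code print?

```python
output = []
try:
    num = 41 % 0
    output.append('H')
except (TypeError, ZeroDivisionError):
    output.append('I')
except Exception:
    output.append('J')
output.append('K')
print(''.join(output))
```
IK

ZeroDivisionError matches tuple containing it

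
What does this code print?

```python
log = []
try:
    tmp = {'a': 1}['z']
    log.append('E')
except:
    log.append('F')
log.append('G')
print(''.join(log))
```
FG

Exception raised in try, caught by bare except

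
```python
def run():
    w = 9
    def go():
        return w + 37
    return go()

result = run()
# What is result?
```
46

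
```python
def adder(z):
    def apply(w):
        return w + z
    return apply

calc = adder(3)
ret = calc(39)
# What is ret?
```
42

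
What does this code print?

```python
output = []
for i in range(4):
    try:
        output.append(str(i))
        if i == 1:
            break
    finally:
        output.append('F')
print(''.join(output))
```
0F1F

finally runs even when breaking out of loop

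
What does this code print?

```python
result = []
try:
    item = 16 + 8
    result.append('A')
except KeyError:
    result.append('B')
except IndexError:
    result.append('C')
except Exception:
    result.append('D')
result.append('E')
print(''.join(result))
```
AE

No exception, try block completes normally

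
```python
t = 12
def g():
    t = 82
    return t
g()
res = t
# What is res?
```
12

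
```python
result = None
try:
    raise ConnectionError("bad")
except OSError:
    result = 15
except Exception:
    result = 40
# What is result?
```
15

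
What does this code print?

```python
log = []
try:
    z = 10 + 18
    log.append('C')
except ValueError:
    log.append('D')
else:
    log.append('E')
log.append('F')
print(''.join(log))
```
CEF

else block runs when no exception occurs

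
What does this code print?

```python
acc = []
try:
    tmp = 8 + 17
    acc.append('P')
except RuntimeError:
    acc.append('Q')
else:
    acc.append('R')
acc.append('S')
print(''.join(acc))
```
PRS

else block runs when no exception occurs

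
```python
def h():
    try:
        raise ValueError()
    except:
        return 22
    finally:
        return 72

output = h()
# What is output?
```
72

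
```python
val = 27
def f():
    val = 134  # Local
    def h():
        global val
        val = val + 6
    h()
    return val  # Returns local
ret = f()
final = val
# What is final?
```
33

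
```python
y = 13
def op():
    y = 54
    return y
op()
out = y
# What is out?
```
13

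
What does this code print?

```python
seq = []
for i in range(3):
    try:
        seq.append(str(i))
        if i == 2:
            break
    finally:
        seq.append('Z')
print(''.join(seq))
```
0Z1Z2Z

finally runs even when breaking out of loop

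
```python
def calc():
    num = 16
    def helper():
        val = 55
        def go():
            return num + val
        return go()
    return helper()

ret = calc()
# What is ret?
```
71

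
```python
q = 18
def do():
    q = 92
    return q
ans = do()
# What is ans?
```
92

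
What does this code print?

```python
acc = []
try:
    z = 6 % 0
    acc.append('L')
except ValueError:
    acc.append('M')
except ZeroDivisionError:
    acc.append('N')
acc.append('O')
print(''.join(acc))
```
NO

ZeroDivisionError is caught by its specific handler, not ValueError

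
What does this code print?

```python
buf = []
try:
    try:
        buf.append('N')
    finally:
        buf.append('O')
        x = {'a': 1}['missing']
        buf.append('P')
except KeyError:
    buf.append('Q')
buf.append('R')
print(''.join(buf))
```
NOQR

Exception in inner finally caught by outer except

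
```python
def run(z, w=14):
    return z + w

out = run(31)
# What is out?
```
45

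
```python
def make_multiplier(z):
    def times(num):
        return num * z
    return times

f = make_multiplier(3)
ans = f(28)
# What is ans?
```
84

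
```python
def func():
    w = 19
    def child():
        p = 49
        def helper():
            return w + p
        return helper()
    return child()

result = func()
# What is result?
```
68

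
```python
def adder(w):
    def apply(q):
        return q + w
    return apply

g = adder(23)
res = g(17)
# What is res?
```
40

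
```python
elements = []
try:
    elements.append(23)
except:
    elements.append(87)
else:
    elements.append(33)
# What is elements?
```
[23, 33]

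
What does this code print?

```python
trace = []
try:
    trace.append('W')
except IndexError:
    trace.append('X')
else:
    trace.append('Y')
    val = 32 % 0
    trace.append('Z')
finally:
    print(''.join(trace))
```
WY

Try succeeds, else appends 'Y', ZeroDivisionError in else is uncaught, finally prints before exception propagates ('Z' never appended)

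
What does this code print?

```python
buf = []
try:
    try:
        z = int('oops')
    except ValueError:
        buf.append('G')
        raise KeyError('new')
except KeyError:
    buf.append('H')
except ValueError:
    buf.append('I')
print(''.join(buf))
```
GH

New KeyError raised, caught by outer KeyError handler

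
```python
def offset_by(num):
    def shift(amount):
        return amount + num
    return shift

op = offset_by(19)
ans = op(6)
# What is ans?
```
25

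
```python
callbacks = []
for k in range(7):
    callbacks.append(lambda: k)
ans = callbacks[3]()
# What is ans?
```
6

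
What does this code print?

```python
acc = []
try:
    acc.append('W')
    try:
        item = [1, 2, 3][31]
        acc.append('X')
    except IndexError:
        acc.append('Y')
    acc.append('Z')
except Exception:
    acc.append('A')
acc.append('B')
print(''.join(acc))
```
WYZB

Inner exception caught by inner handler, outer continues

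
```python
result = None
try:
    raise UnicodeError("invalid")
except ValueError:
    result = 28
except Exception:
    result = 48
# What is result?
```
28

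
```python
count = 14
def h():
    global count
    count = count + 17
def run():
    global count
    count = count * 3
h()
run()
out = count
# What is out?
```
93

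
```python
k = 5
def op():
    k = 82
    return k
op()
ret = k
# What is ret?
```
5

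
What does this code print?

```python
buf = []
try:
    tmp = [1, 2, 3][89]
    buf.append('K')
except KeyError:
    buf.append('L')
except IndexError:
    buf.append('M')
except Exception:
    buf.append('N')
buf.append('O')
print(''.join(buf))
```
MO

IndexError matches before generic Exception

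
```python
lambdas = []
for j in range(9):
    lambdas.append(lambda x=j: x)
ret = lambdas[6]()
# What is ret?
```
6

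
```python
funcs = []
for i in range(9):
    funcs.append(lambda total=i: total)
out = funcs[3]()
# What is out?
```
3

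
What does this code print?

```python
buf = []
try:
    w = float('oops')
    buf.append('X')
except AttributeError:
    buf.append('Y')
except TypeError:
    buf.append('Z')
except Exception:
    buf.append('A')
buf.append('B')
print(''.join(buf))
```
AB

ValueError not specifically caught, falls to Exception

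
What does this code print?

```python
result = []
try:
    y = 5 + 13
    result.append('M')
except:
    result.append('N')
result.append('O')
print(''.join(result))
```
MO

No exception, try block completes normally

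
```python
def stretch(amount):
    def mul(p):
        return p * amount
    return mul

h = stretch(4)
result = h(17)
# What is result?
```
68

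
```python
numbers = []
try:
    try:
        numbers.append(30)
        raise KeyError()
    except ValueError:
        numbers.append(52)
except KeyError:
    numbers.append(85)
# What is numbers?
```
[30, 85]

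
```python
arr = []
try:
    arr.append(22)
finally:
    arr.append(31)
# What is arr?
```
[22, 31]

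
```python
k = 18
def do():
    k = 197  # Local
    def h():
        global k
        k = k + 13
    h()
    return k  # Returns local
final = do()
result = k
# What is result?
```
31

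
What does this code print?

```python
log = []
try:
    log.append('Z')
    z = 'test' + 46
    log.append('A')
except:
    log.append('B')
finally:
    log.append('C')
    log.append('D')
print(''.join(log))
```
ZBCD

Code before exception runs, then except, then all of finally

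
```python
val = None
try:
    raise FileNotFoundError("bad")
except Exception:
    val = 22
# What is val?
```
22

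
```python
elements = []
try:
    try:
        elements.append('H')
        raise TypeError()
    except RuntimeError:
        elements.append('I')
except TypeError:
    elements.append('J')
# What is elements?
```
['H', 'J']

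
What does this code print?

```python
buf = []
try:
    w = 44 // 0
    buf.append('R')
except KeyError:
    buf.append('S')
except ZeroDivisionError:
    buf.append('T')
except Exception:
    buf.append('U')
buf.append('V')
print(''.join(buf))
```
TV

ZeroDivisionError matches before generic Exception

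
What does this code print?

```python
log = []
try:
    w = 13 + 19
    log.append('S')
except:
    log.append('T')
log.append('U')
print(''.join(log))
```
SU

No exception, try block completes normally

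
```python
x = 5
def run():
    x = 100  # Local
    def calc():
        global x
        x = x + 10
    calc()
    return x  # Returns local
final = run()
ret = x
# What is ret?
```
15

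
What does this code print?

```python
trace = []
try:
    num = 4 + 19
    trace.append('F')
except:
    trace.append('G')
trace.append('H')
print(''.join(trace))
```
FH

No exception, try block completes normally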